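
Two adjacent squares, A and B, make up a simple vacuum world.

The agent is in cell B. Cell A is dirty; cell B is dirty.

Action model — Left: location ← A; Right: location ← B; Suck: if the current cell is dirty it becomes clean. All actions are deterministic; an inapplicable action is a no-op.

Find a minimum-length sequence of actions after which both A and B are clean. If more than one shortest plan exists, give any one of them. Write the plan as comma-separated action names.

step 1/3 (Suck): <B|dirty|clean>
step 2/3 (Left): <A|dirty|clean>
step 3/3 (Suck): <A|clean|clean>
min 3: Suck B + move + Suck A

Suck, Left, Suck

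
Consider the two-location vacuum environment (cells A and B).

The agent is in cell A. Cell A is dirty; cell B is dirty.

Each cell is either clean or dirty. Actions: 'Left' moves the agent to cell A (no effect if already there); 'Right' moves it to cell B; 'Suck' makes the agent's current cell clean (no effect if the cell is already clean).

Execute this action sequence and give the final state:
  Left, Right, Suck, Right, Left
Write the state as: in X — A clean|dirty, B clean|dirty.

in A — A dirty, B clean

t=1 Left ⇒ in A — A dirty, B dirty
t=2 Right ⇒ in B — A dirty, B dirty
t=3 Suck ⇒ in B — A dirty, B clean
t=4 Right ⇒ in B — A dirty, B clean
t=5 Left ⇒ in A — A dirty, B clean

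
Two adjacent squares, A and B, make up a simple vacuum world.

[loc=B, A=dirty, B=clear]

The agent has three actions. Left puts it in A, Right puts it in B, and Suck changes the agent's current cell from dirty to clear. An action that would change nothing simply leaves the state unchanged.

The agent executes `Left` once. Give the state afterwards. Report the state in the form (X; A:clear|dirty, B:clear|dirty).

start: (B; A:dirty, B:clear)
step 1/1 (Left): (A; A:dirty, B:clear)

(A; A:dirty, B:clear)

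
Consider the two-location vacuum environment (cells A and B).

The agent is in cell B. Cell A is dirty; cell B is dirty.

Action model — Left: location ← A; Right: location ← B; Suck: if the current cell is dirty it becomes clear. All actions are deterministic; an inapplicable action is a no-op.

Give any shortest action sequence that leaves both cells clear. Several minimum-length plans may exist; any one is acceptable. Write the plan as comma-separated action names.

Suck, Left, Suck

[1] after Suck: <B|dirty|clear>
[2] after Left: <A|dirty|clear>
[3] after Suck: <A|clear|clear>
min 3: Suck B + move + Suck A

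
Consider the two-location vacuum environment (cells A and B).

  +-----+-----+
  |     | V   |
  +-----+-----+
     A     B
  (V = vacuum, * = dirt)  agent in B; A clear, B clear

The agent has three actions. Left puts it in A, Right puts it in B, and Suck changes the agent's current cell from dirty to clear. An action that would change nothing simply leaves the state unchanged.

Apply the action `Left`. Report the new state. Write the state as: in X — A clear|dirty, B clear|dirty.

in A — A clear, B clear

start: in B — A clear, B clear
t=1 Left ⇒ in A — A clear, B clear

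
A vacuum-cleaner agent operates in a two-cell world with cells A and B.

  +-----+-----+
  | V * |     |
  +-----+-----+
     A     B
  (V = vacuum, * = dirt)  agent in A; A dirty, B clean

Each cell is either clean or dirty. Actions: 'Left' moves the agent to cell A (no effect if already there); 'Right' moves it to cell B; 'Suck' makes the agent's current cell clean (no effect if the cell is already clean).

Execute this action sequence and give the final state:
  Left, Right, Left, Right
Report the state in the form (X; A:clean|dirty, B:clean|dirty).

(B; A:dirty, B:clean)

[1] after Left: (A; A:dirty, B:clean)
[2] after Right: (B; A:dirty, B:clean)
[3] after Left: (A; A:dirty, B:clean)
[4] after Right: (B; A:dirty, B:clean)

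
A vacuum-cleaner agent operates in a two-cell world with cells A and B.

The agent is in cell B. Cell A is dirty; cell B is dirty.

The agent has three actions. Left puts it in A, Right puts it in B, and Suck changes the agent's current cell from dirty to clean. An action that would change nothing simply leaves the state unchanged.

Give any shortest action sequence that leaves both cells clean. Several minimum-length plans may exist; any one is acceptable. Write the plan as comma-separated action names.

1) do Suck; now <B|dirty|clean>
2) do Left; now <A|dirty|clean>
3) do Suck; now <A|clean|clean>
min 3: Suck B + move + Suck A

Suck, Left, Suck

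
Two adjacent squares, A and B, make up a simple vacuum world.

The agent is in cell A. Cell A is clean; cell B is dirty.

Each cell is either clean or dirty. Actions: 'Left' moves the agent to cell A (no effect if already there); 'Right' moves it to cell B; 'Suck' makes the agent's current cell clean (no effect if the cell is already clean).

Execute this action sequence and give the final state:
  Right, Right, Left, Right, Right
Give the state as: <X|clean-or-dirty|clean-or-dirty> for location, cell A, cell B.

1. Right → <B|clean|dirty>
2. Right → <B|clean|dirty>
3. Left → <A|clean|dirty>
4. Right → <B|clean|dirty>
5. Right → <B|clean|dirty>

<B|clean|dirty>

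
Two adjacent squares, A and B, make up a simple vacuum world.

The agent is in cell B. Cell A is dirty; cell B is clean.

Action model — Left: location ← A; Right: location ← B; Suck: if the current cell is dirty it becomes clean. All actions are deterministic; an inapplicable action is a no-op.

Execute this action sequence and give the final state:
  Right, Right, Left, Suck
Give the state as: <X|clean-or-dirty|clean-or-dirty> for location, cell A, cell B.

<A|clean|clean>

Right (#1): <B|dirty|clean>
Right (#2): <B|dirty|clean>
Left (#3): <A|dirty|clean>
Suck (#4): <A|clean|clean>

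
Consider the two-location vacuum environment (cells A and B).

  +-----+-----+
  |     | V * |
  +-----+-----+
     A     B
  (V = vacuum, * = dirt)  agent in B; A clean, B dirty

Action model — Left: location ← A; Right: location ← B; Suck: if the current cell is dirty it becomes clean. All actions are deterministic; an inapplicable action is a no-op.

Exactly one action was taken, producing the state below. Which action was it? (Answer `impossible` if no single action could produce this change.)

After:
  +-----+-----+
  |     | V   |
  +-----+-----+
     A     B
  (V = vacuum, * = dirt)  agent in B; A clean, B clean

try  Left: in A — A clean, B dirty
try Right: in B — A clean, B dirty
try  Suck: in B — A clean, B clean  ← match

Suck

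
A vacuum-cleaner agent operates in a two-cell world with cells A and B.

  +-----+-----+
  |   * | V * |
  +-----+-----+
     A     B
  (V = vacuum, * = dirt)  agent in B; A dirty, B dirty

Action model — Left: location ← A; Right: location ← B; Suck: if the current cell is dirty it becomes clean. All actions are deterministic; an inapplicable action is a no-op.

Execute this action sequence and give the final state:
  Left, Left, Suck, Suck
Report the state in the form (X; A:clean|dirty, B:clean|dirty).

1. Left → (A; A:dirty, B:dirty)
2. Left → (A; A:dirty, B:dirty)
3. Suck → (A; A:clean, B:dirty)
4. Suck → (A; A:clean, B:dirty)

(A; A:clean, B:dirty)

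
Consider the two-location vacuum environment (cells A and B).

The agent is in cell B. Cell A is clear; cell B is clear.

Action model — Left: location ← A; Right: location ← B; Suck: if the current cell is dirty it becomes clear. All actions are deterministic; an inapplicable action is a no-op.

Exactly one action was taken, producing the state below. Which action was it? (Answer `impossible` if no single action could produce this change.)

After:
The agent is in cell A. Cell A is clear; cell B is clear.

Left

try  Left: (A; A:clear, B:clear)  ← match
try Right: (B; A:clear, B:clear)
try  Suck: (B; A:clear, B:clear)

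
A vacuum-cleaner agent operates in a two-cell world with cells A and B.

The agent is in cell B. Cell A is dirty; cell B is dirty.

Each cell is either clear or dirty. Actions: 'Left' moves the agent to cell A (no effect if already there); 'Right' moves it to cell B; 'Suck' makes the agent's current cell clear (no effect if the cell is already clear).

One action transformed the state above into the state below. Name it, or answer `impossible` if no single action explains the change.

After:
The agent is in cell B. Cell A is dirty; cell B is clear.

try  Left: loc=A A=dirty B=dirty
try Right: loc=B A=dirty B=dirty
try  Suck: loc=B A=dirty B=clear  ← match

Suck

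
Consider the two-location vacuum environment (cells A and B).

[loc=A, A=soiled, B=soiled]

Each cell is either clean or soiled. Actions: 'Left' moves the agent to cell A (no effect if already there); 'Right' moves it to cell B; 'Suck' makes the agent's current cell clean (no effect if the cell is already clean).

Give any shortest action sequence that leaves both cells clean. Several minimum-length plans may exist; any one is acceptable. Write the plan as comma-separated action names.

step 1/3 (Suck): <A|clean|soiled>
step 2/3 (Right): <B|clean|soiled>
step 3/3 (Suck): <B|clean|clean>
min 3: Suck A + move + Suck B

Suck, Right, Suck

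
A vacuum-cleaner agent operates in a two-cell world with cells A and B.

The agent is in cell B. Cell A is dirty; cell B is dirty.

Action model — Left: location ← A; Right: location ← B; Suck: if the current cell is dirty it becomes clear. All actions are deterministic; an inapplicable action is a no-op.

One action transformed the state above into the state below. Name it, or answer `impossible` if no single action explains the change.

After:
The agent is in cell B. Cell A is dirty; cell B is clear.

try  Left: <A|dirty|dirty>
try Right: <B|dirty|dirty>
try  Suck: <B|dirty|clear>  ← match

Suck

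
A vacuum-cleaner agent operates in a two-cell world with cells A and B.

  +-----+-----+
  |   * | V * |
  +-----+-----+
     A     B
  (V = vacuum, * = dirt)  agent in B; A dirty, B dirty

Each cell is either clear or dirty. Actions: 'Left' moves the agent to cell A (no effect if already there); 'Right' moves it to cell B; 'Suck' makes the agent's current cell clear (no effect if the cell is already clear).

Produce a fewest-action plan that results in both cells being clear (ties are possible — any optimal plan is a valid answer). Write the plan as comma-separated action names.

1) do Suck; now <B|dirty|clear>
2) do Left; now <A|dirty|clear>
3) do Suck; now <A|clear|clear>
min 3: Suck B + move + Suck A

Suck, Left, Suck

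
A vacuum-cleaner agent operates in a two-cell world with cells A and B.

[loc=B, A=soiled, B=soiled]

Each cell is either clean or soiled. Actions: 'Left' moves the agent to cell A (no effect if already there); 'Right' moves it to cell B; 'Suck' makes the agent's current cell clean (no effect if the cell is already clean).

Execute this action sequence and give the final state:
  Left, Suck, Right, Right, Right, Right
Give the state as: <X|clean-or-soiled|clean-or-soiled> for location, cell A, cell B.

<B|clean|soiled>

Left (#1): <A|soiled|soiled>
Suck (#2): <A|clean|soiled>
Right (#3): <B|clean|soiled>
Right (#4): <B|clean|soiled>
Right (#5): <B|clean|soiled>
Right (#6): <B|clean|soiled>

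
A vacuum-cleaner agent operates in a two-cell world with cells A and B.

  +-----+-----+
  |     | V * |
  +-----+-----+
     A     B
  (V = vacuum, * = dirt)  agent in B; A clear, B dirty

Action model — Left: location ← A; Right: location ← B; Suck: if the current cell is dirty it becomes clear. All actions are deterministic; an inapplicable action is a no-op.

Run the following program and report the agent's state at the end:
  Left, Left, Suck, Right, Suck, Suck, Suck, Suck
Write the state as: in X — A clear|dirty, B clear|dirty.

step 1/8 (Left): in A — A clear, B dirty
step 2/8 (Left): in A — A clear, B dirty
step 3/8 (Suck): in A — A clear, B dirty
step 4/8 (Right): in B — A clear, B dirty
step 5/8 (Suck): in B — A clear, B clear
step 6/8 (Suck): in B — A clear, B clear
step 7/8 (Suck): in B — A clear, B clear
step 8/8 (Suck): in B — A clear, B clear

in B — A clear, B clear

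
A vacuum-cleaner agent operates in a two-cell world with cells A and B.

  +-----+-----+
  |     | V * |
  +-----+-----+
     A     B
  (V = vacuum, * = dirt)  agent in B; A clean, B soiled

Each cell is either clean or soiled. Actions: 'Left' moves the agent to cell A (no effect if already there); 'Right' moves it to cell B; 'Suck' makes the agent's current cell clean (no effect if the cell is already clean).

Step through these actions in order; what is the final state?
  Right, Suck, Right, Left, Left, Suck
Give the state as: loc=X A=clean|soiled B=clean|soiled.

[1] after Right: loc=B A=clean B=soiled
[2] after Suck: loc=B A=clean B=clean
[3] after Right: loc=B A=clean B=clean
[4] after Left: loc=A A=clean B=clean
[5] after Left: loc=A A=clean B=clean
[6] after Suck: loc=A A=clean B=clean

loc=A A=clean B=clean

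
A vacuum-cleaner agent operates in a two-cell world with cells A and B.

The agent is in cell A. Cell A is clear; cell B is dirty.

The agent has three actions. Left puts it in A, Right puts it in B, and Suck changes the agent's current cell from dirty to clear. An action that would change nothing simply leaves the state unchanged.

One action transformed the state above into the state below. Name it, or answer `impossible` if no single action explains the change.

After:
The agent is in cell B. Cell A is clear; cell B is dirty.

try  Left: (A; A:clear, B:dirty)
try Right: (B; A:clear, B:dirty)  ← match
try  Suck: (A; A:clear, B:dirty)

Right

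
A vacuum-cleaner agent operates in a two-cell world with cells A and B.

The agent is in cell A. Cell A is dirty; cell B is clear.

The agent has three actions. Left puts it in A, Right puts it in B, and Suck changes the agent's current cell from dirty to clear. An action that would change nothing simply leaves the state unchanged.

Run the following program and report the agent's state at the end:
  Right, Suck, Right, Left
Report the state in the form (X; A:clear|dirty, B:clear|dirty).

1) do Right; now (B; A:dirty, B:clear)
2) do Suck; now (B; A:dirty, B:clear)
3) do Right; now (B; A:dirty, B:clear)
4) do Left; now (A; A:dirty, B:clear)

(A; A:dirty, B:clear)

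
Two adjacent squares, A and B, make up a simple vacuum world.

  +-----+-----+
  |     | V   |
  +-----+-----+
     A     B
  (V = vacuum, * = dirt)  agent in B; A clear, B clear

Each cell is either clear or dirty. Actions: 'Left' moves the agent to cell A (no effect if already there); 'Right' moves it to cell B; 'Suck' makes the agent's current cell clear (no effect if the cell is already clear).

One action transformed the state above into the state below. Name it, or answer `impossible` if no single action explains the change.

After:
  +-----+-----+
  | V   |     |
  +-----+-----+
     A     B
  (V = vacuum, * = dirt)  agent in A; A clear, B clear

try  Left: in A — A clear, B clear  ← match
try Right: in B — A clear, B clear
try  Suck: in B — A clear, B clear

Left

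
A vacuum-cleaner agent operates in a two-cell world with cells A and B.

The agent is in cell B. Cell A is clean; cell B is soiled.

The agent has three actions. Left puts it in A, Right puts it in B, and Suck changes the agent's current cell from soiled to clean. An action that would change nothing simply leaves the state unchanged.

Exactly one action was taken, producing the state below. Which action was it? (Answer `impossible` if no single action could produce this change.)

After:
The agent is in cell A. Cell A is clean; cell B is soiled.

try  Left: in A — A clean, B soiled  ← match
try Right: in B — A clean, B soiled
try  Suck: in B — A clean, B clean

Left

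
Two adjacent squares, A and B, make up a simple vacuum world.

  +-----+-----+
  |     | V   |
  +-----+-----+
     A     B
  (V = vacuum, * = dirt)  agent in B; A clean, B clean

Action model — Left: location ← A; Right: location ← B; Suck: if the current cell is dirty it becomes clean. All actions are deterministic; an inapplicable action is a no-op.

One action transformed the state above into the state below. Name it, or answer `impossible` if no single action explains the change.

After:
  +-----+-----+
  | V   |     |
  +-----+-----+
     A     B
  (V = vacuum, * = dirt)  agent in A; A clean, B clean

Left

try  Left: loc=A A=clean B=clean  ← match
try Right: loc=B A=clean B=clean
try  Suck: loc=B A=clean B=clean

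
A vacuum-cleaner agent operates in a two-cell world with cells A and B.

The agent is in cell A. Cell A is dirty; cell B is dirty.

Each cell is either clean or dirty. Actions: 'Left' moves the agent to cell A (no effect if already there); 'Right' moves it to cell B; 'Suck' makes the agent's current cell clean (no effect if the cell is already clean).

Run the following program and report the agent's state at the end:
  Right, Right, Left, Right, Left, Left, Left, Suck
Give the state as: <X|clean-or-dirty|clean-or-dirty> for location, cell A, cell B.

1) do Right; now <B|dirty|dirty>
2) do Right; now <B|dirty|dirty>
3) do Left; now <A|dirty|dirty>
4) do Right; now <B|dirty|dirty>
5) do Left; now <A|dirty|dirty>
6) do Left; now <A|dirty|dirty>
7) do Left; now <A|dirty|dirty>
8) do Suck; now <A|clean|dirty>

<A|clean|dirty>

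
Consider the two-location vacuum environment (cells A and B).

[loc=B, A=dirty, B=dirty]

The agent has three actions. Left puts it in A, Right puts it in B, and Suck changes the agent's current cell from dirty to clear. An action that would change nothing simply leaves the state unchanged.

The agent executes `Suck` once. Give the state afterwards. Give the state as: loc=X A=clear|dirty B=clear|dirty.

loc=B A=dirty B=clear

start: loc=B A=dirty B=dirty
step 1/1 (Suck): loc=B A=dirty B=clear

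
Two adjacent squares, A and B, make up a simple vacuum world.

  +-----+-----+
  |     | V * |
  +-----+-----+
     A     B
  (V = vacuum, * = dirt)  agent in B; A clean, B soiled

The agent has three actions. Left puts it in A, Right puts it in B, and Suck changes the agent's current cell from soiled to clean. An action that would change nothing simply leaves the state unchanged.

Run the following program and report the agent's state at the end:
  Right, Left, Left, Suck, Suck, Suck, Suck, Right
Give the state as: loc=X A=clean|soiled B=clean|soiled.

1) do Right; now loc=B A=clean B=soiled
2) do Left; now loc=A A=clean B=soiled
3) do Left; now loc=A A=clean B=soiled
4) do Suck; now loc=A A=clean B=soiled
5) do Suck; now loc=A A=clean B=soiled
6) do Suck; now loc=A A=clean B=soiled
7) do Suck; now loc=A A=clean B=soiled
8) do Right; now loc=B A=clean B=soiled

loc=B A=clean B=soiled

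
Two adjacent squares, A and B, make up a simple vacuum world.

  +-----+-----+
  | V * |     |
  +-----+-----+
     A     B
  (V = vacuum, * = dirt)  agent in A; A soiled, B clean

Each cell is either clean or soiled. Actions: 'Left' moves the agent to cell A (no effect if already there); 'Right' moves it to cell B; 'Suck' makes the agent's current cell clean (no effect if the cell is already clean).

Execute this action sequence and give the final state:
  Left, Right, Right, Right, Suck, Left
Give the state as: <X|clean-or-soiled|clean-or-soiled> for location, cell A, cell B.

1. Left → <A|soiled|clean>
2. Right → <B|soiled|clean>
3. Right → <B|soiled|clean>
4. Right → <B|soiled|clean>
5. Suck → <B|soiled|clean>
6. Left → <A|soiled|clean>

<A|soiled|clean>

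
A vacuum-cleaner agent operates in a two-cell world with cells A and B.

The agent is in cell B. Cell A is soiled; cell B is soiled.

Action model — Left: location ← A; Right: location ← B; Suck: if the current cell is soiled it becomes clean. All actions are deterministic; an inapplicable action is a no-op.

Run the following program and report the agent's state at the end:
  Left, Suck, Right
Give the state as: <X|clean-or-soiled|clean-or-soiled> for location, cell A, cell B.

Left (#1): <A|soiled|soiled>
Suck (#2): <A|clean|soiled>
Right (#3): <B|clean|soiled>

<B|clean|soiled>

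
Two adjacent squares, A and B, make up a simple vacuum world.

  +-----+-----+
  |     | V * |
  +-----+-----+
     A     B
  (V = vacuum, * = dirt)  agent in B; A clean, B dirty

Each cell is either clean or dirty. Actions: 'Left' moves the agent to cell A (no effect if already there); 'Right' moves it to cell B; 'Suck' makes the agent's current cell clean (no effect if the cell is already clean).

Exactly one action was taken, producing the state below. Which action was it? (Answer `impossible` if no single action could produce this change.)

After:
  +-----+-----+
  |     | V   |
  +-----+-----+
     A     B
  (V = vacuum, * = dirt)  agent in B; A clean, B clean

try  Left: loc=A A=clean B=dirty
try Right: loc=B A=clean B=dirty
try  Suck: loc=B A=clean B=clean  ← match

Suck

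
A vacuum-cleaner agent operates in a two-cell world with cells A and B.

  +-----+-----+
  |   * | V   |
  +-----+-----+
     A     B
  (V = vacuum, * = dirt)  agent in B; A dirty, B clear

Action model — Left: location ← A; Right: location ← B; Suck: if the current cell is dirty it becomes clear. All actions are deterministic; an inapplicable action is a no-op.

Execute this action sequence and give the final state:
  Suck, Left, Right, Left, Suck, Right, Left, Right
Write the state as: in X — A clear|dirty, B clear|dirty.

[1] after Suck: in B — A dirty, B clear
[2] after Left: in A — A dirty, B clear
[3] after Right: in B — A dirty, B clear
[4] after Left: in A — A dirty, B clear
[5] after Suck: in A — A clear, B clear
[6] after Right: in B — A clear, B clear
[7] after Left: in A — A clear, B clear
[8] after Right: in B — A clear, B clear

in B — A clear, B clear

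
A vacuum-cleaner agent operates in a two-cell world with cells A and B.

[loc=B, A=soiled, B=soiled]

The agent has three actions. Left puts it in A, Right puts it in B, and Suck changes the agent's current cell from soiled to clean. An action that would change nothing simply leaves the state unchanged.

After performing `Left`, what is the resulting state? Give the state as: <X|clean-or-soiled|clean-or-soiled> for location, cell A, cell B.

<A|soiled|soiled>

start: <B|soiled|soiled>
Left (#1): <A|soiled|soiled>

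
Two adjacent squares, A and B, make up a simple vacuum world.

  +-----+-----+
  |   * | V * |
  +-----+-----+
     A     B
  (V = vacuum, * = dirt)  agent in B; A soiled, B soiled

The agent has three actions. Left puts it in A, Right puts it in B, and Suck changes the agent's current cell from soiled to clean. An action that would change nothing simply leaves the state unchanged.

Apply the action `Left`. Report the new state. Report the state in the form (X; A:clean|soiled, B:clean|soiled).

start: (B; A:soiled, B:soiled)
Left (#1): (A; A:soiled, B:soiled)

(A; A:soiled, B:soiled)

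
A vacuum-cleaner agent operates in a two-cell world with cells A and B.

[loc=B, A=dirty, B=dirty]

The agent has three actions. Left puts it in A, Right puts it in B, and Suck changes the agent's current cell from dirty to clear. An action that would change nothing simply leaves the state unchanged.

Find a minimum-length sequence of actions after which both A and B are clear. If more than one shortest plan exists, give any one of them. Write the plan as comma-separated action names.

Suck, Left, Suck

1. Suck → (B; A:dirty, B:clear)
2. Left → (A; A:dirty, B:clear)
3. Suck → (A; A:clear, B:clear)
min 3: Suck B + move + Suck A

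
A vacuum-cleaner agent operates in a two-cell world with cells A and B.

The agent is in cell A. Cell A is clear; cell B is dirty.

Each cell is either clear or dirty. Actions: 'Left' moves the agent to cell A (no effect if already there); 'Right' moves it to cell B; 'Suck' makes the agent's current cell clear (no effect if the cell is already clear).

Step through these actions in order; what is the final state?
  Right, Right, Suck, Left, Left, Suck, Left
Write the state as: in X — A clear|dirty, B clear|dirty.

1. Right → in B — A clear, B dirty
2. Right → in B — A clear, B dirty
3. Suck → in B — A clear, B clear
4. Left → in A — A clear, B clear
5. Left → in A — A clear, B clear
6. Suck → in A — A clear, B clear
7. Left → in A — A clear, B clear

in A — A clear, B clear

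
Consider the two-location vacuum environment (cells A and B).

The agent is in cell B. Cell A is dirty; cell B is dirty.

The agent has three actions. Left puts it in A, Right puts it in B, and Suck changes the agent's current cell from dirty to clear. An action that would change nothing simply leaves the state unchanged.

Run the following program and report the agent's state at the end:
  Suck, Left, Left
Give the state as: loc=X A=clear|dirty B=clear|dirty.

loc=A A=dirty B=clear

1. Suck → loc=B A=dirty B=clear
2. Left → loc=A A=dirty B=clear
3. Left → loc=A A=dirty B=clear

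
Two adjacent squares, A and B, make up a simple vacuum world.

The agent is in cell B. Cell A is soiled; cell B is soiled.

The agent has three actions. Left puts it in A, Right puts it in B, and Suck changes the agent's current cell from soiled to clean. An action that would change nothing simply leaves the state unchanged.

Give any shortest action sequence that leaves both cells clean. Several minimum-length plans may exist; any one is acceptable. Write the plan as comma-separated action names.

Suck, Left, Suck

1. Suck → loc=B A=soiled B=clean
2. Left → loc=A A=soiled B=clean
3. Suck → loc=A A=clean B=clean
min 3: Suck B + move + Suck A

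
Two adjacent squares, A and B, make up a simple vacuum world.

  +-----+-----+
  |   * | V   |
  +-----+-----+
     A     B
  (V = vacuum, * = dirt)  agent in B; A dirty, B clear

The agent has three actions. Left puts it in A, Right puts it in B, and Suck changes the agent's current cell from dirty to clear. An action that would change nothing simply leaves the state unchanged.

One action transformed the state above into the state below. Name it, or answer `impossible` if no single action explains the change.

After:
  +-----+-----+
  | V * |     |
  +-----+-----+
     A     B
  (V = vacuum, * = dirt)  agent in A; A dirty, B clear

try  Left: loc=A A=dirty B=clear  ← match
try Right: loc=B A=dirty B=clear
try  Suck: loc=B A=dirty B=clear

Left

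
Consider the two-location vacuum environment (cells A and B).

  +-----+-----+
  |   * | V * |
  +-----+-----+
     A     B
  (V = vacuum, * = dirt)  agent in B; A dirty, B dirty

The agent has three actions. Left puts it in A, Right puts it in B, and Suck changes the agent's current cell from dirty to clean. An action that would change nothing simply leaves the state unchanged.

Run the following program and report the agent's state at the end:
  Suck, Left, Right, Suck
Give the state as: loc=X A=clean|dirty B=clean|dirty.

Suck (#1): loc=B A=dirty B=clean
Left (#2): loc=A A=dirty B=clean
Right (#3): loc=B A=dirty B=clean
Suck (#4): loc=B A=dirty B=clean

loc=B A=dirty B=clean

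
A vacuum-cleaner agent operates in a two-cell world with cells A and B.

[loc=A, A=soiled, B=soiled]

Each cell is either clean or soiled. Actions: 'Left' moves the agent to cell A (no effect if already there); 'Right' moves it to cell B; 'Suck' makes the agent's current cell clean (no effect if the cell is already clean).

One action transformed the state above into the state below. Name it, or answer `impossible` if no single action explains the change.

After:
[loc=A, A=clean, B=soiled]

try  Left: <A|soiled|soiled>
try Right: <B|soiled|soiled>
try  Suck: <A|clean|soiled>  ← match

Suck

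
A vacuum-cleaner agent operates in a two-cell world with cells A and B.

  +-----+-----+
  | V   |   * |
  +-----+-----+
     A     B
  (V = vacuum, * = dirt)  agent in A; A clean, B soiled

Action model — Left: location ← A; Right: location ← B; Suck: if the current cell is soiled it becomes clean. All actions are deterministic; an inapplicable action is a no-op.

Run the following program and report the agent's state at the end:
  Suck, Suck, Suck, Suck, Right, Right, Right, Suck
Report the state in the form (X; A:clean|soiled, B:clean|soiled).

(B; A:clean, B:clean)

step 1/8 (Suck): (A; A:clean, B:soiled)
step 2/8 (Suck): (A; A:clean, B:soiled)
step 3/8 (Suck): (A; A:clean, B:soiled)
step 4/8 (Suck): (A; A:clean, B:soiled)
step 5/8 (Right): (B; A:clean, B:soiled)
step 6/8 (Right): (B; A:clean, B:soiled)
step 7/8 (Right): (B; A:clean, B:soiled)
step 8/8 (Suck): (B; A:clean, B:clean)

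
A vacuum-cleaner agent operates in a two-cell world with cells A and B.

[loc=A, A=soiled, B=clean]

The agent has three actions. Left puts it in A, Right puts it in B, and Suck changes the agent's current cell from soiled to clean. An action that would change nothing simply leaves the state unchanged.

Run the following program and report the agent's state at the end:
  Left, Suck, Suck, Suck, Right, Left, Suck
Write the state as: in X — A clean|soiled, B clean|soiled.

Left (#1): in A — A soiled, B clean
Suck (#2): in A — A clean, B clean
Suck (#3): in A — A clean, B clean
Suck (#4): in A — A clean, B clean
Right (#5): in B — A clean, B clean
Left (#6): in A — A clean, B clean
Suck (#7): in A — A clean, B clean

in A — A clean, B clean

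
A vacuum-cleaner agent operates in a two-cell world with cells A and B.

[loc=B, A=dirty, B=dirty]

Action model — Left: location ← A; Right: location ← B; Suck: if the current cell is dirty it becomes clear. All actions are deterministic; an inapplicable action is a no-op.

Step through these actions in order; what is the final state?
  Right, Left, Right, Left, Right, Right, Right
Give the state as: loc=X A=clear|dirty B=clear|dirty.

loc=B A=dirty B=dirty

[1] after Right: loc=B A=dirty B=dirty
[2] after Left: loc=A A=dirty B=dirty
[3] after Right: loc=B A=dirty B=dirty
[4] after Left: loc=A A=dirty B=dirty
[5] after Right: loc=B A=dirty B=dirty
[6] after Right: loc=B A=dirty B=dirty
[7] after Right: loc=B A=dirty B=dirty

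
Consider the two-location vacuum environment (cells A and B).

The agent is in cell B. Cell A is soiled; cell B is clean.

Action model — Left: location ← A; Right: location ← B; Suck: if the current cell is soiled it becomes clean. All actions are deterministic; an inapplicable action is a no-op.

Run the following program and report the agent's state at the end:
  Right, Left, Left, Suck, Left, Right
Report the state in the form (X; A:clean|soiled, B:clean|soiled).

t=1 Right ⇒ (B; A:soiled, B:clean)
t=2 Left ⇒ (A; A:soiled, B:clean)
t=3 Left ⇒ (A; A:soiled, B:clean)
t=4 Suck ⇒ (A; A:clean, B:clean)
t=5 Left ⇒ (A; A:clean, B:clean)
t=6 Right ⇒ (B; A:clean, B:clean)

(B; A:clean, B:clean)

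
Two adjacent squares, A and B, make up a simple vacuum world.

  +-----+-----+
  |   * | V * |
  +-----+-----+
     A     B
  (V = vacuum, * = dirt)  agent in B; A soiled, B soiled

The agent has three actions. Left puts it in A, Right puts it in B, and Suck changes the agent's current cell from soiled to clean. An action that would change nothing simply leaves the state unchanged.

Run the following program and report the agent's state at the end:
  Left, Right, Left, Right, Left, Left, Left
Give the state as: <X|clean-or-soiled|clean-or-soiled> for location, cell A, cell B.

<A|soiled|soiled>

t=1 Left ⇒ <A|soiled|soiled>
t=2 Right ⇒ <B|soiled|soiled>
t=3 Left ⇒ <A|soiled|soiled>
t=4 Right ⇒ <B|soiled|soiled>
t=5 Left ⇒ <A|soiled|soiled>
t=6 Left ⇒ <A|soiled|soiled>
t=7 Left ⇒ <A|soiled|soiled>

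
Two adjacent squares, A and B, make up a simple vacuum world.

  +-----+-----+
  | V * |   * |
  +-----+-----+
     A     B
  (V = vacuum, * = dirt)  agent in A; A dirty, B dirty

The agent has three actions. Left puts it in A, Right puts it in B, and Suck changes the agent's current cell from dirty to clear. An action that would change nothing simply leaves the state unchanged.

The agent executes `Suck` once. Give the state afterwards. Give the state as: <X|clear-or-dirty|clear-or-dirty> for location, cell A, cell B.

<A|clear|dirty>

start: <A|dirty|dirty>
1) do Suck; now <A|clear|dirty>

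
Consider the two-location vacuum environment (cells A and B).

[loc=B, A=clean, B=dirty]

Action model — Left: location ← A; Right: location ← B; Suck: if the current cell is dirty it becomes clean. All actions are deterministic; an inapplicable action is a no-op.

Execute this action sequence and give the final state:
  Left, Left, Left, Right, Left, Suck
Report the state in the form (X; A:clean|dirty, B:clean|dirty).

(A; A:clean, B:dirty)

Left (#1): (A; A:clean, B:dirty)
Left (#2): (A; A:clean, B:dirty)
Left (#3): (A; A:clean, B:dirty)
Right (#4): (B; A:clean, B:dirty)
Left (#5): (A; A:clean, B:dirty)
Suck (#6): (A; A:clean, B:dirty)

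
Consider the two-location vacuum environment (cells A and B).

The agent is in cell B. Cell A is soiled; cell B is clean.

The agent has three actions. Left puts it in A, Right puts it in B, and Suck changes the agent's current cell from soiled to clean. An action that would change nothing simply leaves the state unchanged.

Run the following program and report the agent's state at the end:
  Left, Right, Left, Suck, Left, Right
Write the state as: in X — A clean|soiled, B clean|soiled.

[1] after Left: in A — A soiled, B clean
[2] after Right: in B — A soiled, B clean
[3] after Left: in A — A soiled, B clean
[4] after Suck: in A — A clean, B clean
[5] after Left: in A — A clean, B clean
[6] after Right: in B — A clean, B clean

in B — A clean, B clean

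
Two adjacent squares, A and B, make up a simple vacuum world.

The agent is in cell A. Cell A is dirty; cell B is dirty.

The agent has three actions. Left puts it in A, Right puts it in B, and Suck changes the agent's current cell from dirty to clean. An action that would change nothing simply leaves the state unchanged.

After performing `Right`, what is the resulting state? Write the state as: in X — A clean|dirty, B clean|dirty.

in B — A dirty, B dirty

start: in A — A dirty, B dirty
step 1/1 (Right): in B — A dirty, B dirty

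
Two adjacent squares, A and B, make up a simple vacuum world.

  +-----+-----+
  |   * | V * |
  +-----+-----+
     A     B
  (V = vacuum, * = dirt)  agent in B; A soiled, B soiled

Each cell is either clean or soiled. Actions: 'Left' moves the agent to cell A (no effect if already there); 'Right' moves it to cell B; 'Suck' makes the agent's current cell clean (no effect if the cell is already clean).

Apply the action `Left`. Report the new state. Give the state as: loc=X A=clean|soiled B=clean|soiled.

start: loc=B A=soiled B=soiled
Left (#1): loc=A A=soiled B=soiled

loc=A A=soiled B=soiled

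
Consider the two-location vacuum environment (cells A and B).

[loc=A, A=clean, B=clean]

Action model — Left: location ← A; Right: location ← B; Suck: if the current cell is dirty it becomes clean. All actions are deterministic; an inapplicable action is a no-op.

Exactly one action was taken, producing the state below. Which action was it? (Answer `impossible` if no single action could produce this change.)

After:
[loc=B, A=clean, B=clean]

try  Left: in A — A clean, B clean
try Right: in B — A clean, B clean  ← match
try  Suck: in A — A clean, B clean

Right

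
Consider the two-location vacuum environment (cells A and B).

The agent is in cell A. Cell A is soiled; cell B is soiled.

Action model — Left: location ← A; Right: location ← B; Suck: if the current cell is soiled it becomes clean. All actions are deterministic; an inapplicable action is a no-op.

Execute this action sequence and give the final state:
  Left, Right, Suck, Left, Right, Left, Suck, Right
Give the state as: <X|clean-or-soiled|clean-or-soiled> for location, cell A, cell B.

<B|clean|clean>

[1] after Left: <A|soiled|soiled>
[2] after Right: <B|soiled|soiled>
[3] after Suck: <B|soiled|clean>
[4] after Left: <A|soiled|clean>
[5] after Right: <B|soiled|clean>
[6] after Left: <A|soiled|clean>
[7] after Suck: <A|clean|clean>
[8] after Right: <B|clean|clean>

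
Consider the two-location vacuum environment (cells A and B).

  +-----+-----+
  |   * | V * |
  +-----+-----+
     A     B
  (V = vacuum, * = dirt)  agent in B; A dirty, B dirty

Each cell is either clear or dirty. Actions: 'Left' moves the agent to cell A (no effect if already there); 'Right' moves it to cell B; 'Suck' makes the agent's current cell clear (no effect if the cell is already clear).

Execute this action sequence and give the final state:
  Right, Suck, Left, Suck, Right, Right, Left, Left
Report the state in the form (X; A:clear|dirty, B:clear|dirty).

step 1/8 (Right): (B; A:dirty, B:dirty)
step 2/8 (Suck): (B; A:dirty, B:clear)
step 3/8 (Left): (A; A:dirty, B:clear)
step 4/8 (Suck): (A; A:clear, B:clear)
step 5/8 (Right): (B; A:clear, B:clear)
step 6/8 (Right): (B; A:clear, B:clear)
step 7/8 (Left): (A; A:clear, B:clear)
step 8/8 (Left): (A; A:clear, B:clear)

(A; A:clear, B:clear)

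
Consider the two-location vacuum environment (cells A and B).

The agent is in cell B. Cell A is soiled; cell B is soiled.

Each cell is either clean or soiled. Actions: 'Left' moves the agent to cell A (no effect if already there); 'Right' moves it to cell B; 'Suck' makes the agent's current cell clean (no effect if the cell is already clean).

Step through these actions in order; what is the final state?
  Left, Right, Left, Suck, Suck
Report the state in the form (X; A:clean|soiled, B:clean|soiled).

(A; A:clean, B:soiled)

[1] after Left: (A; A:soiled, B:soiled)
[2] after Right: (B; A:soiled, B:soiled)
[3] after Left: (A; A:soiled, B:soiled)
[4] after Suck: (A; A:clean, B:soiled)
[5] after Suck: (A; A:clean, B:soiled)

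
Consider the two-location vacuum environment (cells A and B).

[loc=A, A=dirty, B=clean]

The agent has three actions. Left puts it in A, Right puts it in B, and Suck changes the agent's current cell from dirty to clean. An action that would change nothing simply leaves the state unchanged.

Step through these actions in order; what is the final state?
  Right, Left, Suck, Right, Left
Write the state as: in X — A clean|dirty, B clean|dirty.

[1] after Right: in B — A dirty, B clean
[2] after Left: in A — A dirty, B clean
[3] after Suck: in A — A clean, B clean
[4] after Right: in B — A clean, B clean
[5] after Left: in A — A clean, B clean

in A — A clean, B clean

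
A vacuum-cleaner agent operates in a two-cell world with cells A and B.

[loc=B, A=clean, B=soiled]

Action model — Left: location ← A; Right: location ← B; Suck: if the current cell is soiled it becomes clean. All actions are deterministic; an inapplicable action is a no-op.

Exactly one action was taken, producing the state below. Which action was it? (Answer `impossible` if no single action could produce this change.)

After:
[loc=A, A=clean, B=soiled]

Left

try  Left: (A; A:clean, B:soiled)  ← match
try Right: (B; A:clean, B:soiled)
try  Suck: (B; A:clean, B:clean)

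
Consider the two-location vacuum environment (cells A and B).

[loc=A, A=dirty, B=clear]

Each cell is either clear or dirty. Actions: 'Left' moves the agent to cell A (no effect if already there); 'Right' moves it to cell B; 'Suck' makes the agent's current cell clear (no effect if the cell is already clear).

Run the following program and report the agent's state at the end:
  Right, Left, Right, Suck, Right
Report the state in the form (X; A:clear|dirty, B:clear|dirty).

(B; A:dirty, B:clear)

[1] after Right: (B; A:dirty, B:clear)
[2] after Left: (A; A:dirty, B:clear)
[3] after Right: (B; A:dirty, B:clear)
[4] after Suck: (B; A:dirty, B:clear)
[5] after Right: (B; A:dirty, B:clear)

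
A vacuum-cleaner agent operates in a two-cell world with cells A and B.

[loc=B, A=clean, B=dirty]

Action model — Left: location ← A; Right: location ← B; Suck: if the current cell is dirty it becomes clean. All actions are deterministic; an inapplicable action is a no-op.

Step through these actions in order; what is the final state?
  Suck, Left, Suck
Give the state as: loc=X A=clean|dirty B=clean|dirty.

loc=A A=clean B=clean

1. Suck → loc=B A=clean B=clean
2. Left → loc=A A=clean B=clean
3. Suck → loc=A A=clean B=clean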